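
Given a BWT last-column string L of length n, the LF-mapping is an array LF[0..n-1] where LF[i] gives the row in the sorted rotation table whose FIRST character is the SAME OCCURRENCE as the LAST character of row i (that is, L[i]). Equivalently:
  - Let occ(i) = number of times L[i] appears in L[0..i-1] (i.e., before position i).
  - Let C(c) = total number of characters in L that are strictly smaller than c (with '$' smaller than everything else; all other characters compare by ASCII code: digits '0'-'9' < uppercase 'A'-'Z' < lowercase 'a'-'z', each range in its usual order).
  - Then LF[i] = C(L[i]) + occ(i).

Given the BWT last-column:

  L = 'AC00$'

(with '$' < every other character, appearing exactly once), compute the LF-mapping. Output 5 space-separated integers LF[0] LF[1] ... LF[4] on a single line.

Answer: 3 4 1 2 0

Derivation:
Char counts: '$':1, '0':2, 'A':1, 'C':1
C (first-col start): C('$')=0, C('0')=1, C('A')=3, C('C')=4
L[0]='A': occ=0, LF[0]=C('A')+0=3+0=3
L[1]='C': occ=0, LF[1]=C('C')+0=4+0=4
L[2]='0': occ=0, LF[2]=C('0')+0=1+0=1
L[3]='0': occ=1, LF[3]=C('0')+1=1+1=2
L[4]='$': occ=0, LF[4]=C('$')+0=0+0=0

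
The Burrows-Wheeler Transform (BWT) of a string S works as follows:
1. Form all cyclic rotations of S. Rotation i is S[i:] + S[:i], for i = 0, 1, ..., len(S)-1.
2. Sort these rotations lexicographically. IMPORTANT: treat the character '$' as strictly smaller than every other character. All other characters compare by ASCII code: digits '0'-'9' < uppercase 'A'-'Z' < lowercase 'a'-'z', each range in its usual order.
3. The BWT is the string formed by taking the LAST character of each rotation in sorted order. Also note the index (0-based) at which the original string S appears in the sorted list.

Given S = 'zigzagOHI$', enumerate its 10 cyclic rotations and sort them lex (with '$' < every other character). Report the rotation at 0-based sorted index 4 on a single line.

Answer: agOHI$zigz

Derivation:
All 10 rotations (rotation i = S[i:]+S[:i]):
  rot[0] = zigzagOHI$
  rot[1] = igzagOHI$z
  rot[2] = gzagOHI$zi
  rot[3] = zagOHI$zig
  rot[4] = agOHI$zigz
  rot[5] = gOHI$zigza
  rot[6] = OHI$zigzag
  rot[7] = HI$zigzagO
  rot[8] = I$zigzagOH
  rot[9] = $zigzagOHI
Sorted (with $ < everything):
  sorted[0] = $zigzagOHI
  sorted[1] = HI$zigzagO
  sorted[2] = I$zigzagOH
  sorted[3] = OHI$zigzag
  sorted[4] = agOHI$zigz
  sorted[5] = gOHI$zigza
  sorted[6] = gzagOHI$zi
  sorted[7] = igzagOHI$z
  sorted[8] = zagOHI$zig
  sorted[9] = zigzagOHI$
sorted[4] = agOHI$zigz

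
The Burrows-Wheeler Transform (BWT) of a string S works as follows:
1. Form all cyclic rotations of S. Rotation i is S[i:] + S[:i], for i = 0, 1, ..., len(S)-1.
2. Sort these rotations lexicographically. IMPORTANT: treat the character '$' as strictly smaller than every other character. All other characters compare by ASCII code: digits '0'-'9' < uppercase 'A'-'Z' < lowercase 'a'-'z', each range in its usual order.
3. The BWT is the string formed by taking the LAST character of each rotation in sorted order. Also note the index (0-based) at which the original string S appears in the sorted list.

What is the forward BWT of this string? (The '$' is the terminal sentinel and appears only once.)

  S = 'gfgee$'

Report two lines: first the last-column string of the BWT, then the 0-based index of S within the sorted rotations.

All 6 rotations (rotation i = S[i:]+S[:i]):
  rot[0] = gfgee$
  rot[1] = fgee$g
  rot[2] = gee$gf
  rot[3] = ee$gfg
  rot[4] = e$gfge
  rot[5] = $gfgee
Sorted (with $ < everything):
  sorted[0] = $gfgee  (last char: 'e')
  sorted[1] = e$gfge  (last char: 'e')
  sorted[2] = ee$gfg  (last char: 'g')
  sorted[3] = fgee$g  (last char: 'g')
  sorted[4] = gee$gf  (last char: 'f')
  sorted[5] = gfgee$  (last char: '$')
Last column: eeggf$
Original string S is at sorted index 5

Answer: eeggf$
5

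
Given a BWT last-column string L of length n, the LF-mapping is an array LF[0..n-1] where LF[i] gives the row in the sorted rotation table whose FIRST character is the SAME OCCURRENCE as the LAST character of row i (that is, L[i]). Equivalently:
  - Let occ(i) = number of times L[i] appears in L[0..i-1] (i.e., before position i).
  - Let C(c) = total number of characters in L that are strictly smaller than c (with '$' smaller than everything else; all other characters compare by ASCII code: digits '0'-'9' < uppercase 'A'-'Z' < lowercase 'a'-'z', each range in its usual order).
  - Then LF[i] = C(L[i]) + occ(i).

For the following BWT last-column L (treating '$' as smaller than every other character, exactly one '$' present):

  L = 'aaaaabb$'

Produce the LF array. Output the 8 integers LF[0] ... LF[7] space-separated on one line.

Char counts: '$':1, 'a':5, 'b':2
C (first-col start): C('$')=0, C('a')=1, C('b')=6
L[0]='a': occ=0, LF[0]=C('a')+0=1+0=1
L[1]='a': occ=1, LF[1]=C('a')+1=1+1=2
L[2]='a': occ=2, LF[2]=C('a')+2=1+2=3
L[3]='a': occ=3, LF[3]=C('a')+3=1+3=4
L[4]='a': occ=4, LF[4]=C('a')+4=1+4=5
L[5]='b': occ=0, LF[5]=C('b')+0=6+0=6
L[6]='b': occ=1, LF[6]=C('b')+1=6+1=7
L[7]='$': occ=0, LF[7]=C('$')+0=0+0=0

Answer: 1 2 3 4 5 6 7 0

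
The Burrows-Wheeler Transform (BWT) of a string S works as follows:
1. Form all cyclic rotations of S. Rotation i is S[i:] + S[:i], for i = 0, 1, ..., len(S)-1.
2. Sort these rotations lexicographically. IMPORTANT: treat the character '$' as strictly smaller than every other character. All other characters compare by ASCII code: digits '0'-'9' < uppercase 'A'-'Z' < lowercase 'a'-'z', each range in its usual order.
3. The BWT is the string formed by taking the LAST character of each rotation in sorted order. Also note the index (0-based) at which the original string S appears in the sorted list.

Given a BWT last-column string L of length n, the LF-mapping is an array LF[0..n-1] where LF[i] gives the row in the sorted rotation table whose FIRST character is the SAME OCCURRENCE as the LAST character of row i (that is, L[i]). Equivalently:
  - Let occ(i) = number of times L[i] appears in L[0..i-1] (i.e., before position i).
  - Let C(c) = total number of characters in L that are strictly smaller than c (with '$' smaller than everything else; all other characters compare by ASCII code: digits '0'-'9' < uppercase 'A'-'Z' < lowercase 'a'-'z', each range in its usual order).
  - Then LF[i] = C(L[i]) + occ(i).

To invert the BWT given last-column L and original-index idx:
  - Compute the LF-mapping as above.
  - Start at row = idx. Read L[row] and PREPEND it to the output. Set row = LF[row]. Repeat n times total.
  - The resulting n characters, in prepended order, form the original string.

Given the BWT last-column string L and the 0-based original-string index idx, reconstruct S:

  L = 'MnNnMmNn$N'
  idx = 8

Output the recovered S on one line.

Answer: nNMNmNnnM$

Derivation:
LF mapping: 1 7 3 8 2 6 4 9 0 5
Walk LF starting at row 8, prepending L[row]:
  step 1: row=8, L[8]='$', prepend. Next row=LF[8]=0
  step 2: row=0, L[0]='M', prepend. Next row=LF[0]=1
  step 3: row=1, L[1]='n', prepend. Next row=LF[1]=7
  step 4: row=7, L[7]='n', prepend. Next row=LF[7]=9
  step 5: row=9, L[9]='N', prepend. Next row=LF[9]=5
  step 6: row=5, L[5]='m', prepend. Next row=LF[5]=6
  step 7: row=6, L[6]='N', prepend. Next row=LF[6]=4
  step 8: row=4, L[4]='M', prepend. Next row=LF[4]=2
  step 9: row=2, L[2]='N', prepend. Next row=LF[2]=3
  step 10: row=3, L[3]='n', prepend. Next row=LF[3]=8
Reversed output: nNMNmNnnM$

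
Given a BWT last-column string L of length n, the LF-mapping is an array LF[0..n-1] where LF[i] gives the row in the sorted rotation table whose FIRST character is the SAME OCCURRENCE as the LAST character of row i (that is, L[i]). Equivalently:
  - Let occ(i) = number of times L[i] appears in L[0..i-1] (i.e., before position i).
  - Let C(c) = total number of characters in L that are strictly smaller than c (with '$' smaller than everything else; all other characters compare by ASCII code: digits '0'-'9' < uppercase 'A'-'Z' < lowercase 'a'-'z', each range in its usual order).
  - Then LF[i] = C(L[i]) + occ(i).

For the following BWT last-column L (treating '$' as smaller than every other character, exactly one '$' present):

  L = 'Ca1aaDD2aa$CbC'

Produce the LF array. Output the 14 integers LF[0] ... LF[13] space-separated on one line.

Answer: 3 8 1 9 10 6 7 2 11 12 0 4 13 5

Derivation:
Char counts: '$':1, '1':1, '2':1, 'C':3, 'D':2, 'a':5, 'b':1
C (first-col start): C('$')=0, C('1')=1, C('2')=2, C('C')=3, C('D')=6, C('a')=8, C('b')=13
L[0]='C': occ=0, LF[0]=C('C')+0=3+0=3
L[1]='a': occ=0, LF[1]=C('a')+0=8+0=8
L[2]='1': occ=0, LF[2]=C('1')+0=1+0=1
L[3]='a': occ=1, LF[3]=C('a')+1=8+1=9
L[4]='a': occ=2, LF[4]=C('a')+2=8+2=10
L[5]='D': occ=0, LF[5]=C('D')+0=6+0=6
L[6]='D': occ=1, LF[6]=C('D')+1=6+1=7
L[7]='2': occ=0, LF[7]=C('2')+0=2+0=2
L[8]='a': occ=3, LF[8]=C('a')+3=8+3=11
L[9]='a': occ=4, LF[9]=C('a')+4=8+4=12
L[10]='$': occ=0, LF[10]=C('$')+0=0+0=0
L[11]='C': occ=1, LF[11]=C('C')+1=3+1=4
L[12]='b': occ=0, LF[12]=C('b')+0=13+0=13
L[13]='C': occ=2, LF[13]=C('C')+2=3+2=5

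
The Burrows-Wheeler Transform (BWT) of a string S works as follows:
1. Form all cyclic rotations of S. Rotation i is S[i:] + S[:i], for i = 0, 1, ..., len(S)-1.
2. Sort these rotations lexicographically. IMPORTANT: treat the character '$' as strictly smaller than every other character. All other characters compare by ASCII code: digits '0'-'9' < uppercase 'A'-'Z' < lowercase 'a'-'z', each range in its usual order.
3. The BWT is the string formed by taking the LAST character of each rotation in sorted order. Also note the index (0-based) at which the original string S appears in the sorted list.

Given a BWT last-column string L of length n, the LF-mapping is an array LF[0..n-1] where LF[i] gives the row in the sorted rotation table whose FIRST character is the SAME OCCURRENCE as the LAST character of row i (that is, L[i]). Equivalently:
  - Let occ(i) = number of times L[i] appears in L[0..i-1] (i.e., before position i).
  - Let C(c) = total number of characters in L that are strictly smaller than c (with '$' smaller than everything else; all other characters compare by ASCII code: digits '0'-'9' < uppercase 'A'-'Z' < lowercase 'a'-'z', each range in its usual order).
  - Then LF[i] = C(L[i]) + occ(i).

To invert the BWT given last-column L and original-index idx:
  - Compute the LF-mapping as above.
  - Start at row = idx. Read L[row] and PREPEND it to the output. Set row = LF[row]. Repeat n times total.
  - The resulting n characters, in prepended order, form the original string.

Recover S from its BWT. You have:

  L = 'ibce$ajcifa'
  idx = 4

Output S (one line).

Answer: cajebacfii$

Derivation:
LF mapping: 8 3 4 6 0 1 10 5 9 7 2
Walk LF starting at row 4, prepending L[row]:
  step 1: row=4, L[4]='$', prepend. Next row=LF[4]=0
  step 2: row=0, L[0]='i', prepend. Next row=LF[0]=8
  step 3: row=8, L[8]='i', prepend. Next row=LF[8]=9
  step 4: row=9, L[9]='f', prepend. Next row=LF[9]=7
  step 5: row=7, L[7]='c', prepend. Next row=LF[7]=5
  step 6: row=5, L[5]='a', prepend. Next row=LF[5]=1
  step 7: row=1, L[1]='b', prepend. Next row=LF[1]=3
  step 8: row=3, L[3]='e', prepend. Next row=LF[3]=6
  step 9: row=6, L[6]='j', prepend. Next row=LF[6]=10
  step 10: row=10, L[10]='a', prepend. Next row=LF[10]=2
  step 11: row=2, L[2]='c', prepend. Next row=LF[2]=4
Reversed output: cajebacfii$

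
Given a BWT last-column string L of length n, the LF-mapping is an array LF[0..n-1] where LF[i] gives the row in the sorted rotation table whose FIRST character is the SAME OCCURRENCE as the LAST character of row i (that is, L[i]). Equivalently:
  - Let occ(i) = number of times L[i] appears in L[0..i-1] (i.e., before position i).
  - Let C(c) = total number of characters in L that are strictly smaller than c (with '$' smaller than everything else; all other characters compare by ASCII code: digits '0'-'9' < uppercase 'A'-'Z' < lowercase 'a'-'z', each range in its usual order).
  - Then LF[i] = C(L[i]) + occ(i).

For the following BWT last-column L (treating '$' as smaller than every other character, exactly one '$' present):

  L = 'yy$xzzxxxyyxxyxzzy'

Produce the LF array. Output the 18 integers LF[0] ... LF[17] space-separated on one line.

Char counts: '$':1, 'x':7, 'y':6, 'z':4
C (first-col start): C('$')=0, C('x')=1, C('y')=8, C('z')=14
L[0]='y': occ=0, LF[0]=C('y')+0=8+0=8
L[1]='y': occ=1, LF[1]=C('y')+1=8+1=9
L[2]='$': occ=0, LF[2]=C('$')+0=0+0=0
L[3]='x': occ=0, LF[3]=C('x')+0=1+0=1
L[4]='z': occ=0, LF[4]=C('z')+0=14+0=14
L[5]='z': occ=1, LF[5]=C('z')+1=14+1=15
L[6]='x': occ=1, LF[6]=C('x')+1=1+1=2
L[7]='x': occ=2, LF[7]=C('x')+2=1+2=3
L[8]='x': occ=3, LF[8]=C('x')+3=1+3=4
L[9]='y': occ=2, LF[9]=C('y')+2=8+2=10
L[10]='y': occ=3, LF[10]=C('y')+3=8+3=11
L[11]='x': occ=4, LF[11]=C('x')+4=1+4=5
L[12]='x': occ=5, LF[12]=C('x')+5=1+5=6
L[13]='y': occ=4, LF[13]=C('y')+4=8+4=12
L[14]='x': occ=6, LF[14]=C('x')+6=1+6=7
L[15]='z': occ=2, LF[15]=C('z')+2=14+2=16
L[16]='z': occ=3, LF[16]=C('z')+3=14+3=17
L[17]='y': occ=5, LF[17]=C('y')+5=8+5=13

Answer: 8 9 0 1 14 15 2 3 4 10 11 5 6 12 7 16 17 13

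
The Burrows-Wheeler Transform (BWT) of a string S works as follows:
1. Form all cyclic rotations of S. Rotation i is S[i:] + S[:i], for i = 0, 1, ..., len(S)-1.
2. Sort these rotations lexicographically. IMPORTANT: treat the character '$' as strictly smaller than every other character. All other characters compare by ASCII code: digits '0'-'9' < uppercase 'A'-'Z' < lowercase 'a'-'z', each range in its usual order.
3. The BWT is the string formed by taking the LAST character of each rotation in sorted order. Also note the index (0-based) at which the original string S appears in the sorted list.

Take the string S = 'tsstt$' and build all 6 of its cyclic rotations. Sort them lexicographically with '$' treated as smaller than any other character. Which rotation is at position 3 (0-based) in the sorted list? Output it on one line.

All 6 rotations (rotation i = S[i:]+S[:i]):
  rot[0] = tsstt$
  rot[1] = sstt$t
  rot[2] = stt$ts
  rot[3] = tt$tss
  rot[4] = t$tsst
  rot[5] = $tsstt
Sorted (with $ < everything):
  sorted[0] = $tsstt
  sorted[1] = sstt$t
  sorted[2] = stt$ts
  sorted[3] = t$tsst
  sorted[4] = tsstt$
  sorted[5] = tt$tss
sorted[3] = t$tsst

Answer: t$tsst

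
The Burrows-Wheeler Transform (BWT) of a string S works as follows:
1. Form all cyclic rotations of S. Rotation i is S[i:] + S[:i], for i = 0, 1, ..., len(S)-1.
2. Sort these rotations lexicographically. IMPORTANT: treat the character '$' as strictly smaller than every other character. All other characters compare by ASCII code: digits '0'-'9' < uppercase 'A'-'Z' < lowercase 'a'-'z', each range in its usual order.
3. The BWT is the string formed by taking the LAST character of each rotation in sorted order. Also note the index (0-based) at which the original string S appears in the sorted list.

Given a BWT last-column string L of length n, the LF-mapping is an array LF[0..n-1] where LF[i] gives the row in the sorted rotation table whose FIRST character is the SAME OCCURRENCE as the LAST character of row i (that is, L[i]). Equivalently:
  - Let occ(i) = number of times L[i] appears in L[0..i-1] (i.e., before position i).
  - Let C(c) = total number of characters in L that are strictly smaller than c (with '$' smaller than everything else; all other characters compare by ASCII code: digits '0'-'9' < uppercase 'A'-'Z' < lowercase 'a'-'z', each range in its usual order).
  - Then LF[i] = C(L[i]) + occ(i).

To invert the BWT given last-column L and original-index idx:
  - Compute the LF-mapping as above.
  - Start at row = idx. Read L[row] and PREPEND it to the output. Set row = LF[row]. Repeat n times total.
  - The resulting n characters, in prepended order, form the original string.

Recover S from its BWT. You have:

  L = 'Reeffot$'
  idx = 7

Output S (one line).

LF mapping: 1 2 3 4 5 6 7 0
Walk LF starting at row 7, prepending L[row]:
  step 1: row=7, L[7]='$', prepend. Next row=LF[7]=0
  step 2: row=0, L[0]='R', prepend. Next row=LF[0]=1
  step 3: row=1, L[1]='e', prepend. Next row=LF[1]=2
  step 4: row=2, L[2]='e', prepend. Next row=LF[2]=3
  step 5: row=3, L[3]='f', prepend. Next row=LF[3]=4
  step 6: row=4, L[4]='f', prepend. Next row=LF[4]=5
  step 7: row=5, L[5]='o', prepend. Next row=LF[5]=6
  step 8: row=6, L[6]='t', prepend. Next row=LF[6]=7
Reversed output: toffeeR$

Answer: toffeeR$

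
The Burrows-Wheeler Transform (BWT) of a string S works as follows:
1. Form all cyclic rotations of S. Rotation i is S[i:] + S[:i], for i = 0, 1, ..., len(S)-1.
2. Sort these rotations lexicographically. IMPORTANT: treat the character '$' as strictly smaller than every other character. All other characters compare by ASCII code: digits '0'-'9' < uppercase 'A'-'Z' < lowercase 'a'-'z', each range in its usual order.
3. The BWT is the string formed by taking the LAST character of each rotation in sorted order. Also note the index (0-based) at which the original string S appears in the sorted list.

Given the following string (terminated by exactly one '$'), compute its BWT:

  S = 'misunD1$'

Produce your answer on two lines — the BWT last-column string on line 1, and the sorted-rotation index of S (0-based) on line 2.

Answer: 1Dnm$uis
4

Derivation:
All 8 rotations (rotation i = S[i:]+S[:i]):
  rot[0] = misunD1$
  rot[1] = isunD1$m
  rot[2] = sunD1$mi
  rot[3] = unD1$mis
  rot[4] = nD1$misu
  rot[5] = D1$misun
  rot[6] = 1$misunD
  rot[7] = $misunD1
Sorted (with $ < everything):
  sorted[0] = $misunD1  (last char: '1')
  sorted[1] = 1$misunD  (last char: 'D')
  sorted[2] = D1$misun  (last char: 'n')
  sorted[3] = isunD1$m  (last char: 'm')
  sorted[4] = misunD1$  (last char: '$')
  sorted[5] = nD1$misu  (last char: 'u')
  sorted[6] = sunD1$mi  (last char: 'i')
  sorted[7] = unD1$mis  (last char: 's')
Last column: 1Dnm$uis
Original string S is at sorted index 4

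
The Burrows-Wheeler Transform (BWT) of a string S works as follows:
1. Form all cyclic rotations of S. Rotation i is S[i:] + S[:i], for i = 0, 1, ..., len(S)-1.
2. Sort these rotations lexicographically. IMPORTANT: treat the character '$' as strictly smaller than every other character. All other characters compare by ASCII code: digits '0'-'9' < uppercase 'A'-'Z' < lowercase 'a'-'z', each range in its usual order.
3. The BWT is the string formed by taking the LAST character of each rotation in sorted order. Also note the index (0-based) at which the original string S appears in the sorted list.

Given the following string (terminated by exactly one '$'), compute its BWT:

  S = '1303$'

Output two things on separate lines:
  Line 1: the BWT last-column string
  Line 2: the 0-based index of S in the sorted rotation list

Answer: 33$01
2

Derivation:
All 5 rotations (rotation i = S[i:]+S[:i]):
  rot[0] = 1303$
  rot[1] = 303$1
  rot[2] = 03$13
  rot[3] = 3$130
  rot[4] = $1303
Sorted (with $ < everything):
  sorted[0] = $1303  (last char: '3')
  sorted[1] = 03$13  (last char: '3')
  sorted[2] = 1303$  (last char: '$')
  sorted[3] = 3$130  (last char: '0')
  sorted[4] = 303$1  (last char: '1')
Last column: 33$01
Original string S is at sorted index 2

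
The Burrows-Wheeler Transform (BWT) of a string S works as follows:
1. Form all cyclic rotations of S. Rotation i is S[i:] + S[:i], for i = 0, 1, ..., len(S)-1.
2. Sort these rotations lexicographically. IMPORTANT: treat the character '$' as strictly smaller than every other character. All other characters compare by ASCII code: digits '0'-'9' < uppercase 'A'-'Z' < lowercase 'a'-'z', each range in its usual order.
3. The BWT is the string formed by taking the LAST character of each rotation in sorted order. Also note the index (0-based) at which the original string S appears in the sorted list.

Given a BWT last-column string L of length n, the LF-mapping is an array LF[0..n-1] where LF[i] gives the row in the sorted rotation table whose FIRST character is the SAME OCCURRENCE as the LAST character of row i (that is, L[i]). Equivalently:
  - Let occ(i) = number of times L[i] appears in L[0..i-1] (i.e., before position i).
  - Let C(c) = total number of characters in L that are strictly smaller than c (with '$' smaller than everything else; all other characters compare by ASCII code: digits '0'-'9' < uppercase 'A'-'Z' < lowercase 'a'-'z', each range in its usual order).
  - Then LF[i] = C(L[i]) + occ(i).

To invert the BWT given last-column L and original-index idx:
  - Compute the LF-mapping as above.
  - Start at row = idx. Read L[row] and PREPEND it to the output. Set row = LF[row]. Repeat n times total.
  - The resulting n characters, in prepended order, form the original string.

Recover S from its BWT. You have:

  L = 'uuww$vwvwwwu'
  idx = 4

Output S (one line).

Answer: vvwuwwwwwuu$

Derivation:
LF mapping: 1 2 6 7 0 4 8 5 9 10 11 3
Walk LF starting at row 4, prepending L[row]:
  step 1: row=4, L[4]='$', prepend. Next row=LF[4]=0
  step 2: row=0, L[0]='u', prepend. Next row=LF[0]=1
  step 3: row=1, L[1]='u', prepend. Next row=LF[1]=2
  step 4: row=2, L[2]='w', prepend. Next row=LF[2]=6
  step 5: row=6, L[6]='w', prepend. Next row=LF[6]=8
  step 6: row=8, L[8]='w', prepend. Next row=LF[8]=9
  step 7: row=9, L[9]='w', prepend. Next row=LF[9]=10
  step 8: row=10, L[10]='w', prepend. Next row=LF[10]=11
  step 9: row=11, L[11]='u', prepend. Next row=LF[11]=3
  step 10: row=3, L[3]='w', prepend. Next row=LF[3]=7
  step 11: row=7, L[7]='v', prepend. Next row=LF[7]=5
  step 12: row=5, L[5]='v', prepend. Next row=LF[5]=4
Reversed output: vvwuwwwwwuu$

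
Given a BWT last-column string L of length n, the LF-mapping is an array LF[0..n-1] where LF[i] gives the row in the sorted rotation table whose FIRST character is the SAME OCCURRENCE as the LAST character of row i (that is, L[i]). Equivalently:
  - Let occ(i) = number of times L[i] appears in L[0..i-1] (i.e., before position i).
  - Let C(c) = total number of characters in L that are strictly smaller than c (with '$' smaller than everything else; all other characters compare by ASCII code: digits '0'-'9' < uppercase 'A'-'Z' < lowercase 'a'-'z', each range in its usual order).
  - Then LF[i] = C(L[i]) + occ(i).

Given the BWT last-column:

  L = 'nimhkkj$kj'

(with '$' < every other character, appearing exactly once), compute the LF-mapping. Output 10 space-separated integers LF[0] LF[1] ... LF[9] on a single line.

Char counts: '$':1, 'h':1, 'i':1, 'j':2, 'k':3, 'm':1, 'n':1
C (first-col start): C('$')=0, C('h')=1, C('i')=2, C('j')=3, C('k')=5, C('m')=8, C('n')=9
L[0]='n': occ=0, LF[0]=C('n')+0=9+0=9
L[1]='i': occ=0, LF[1]=C('i')+0=2+0=2
L[2]='m': occ=0, LF[2]=C('m')+0=8+0=8
L[3]='h': occ=0, LF[3]=C('h')+0=1+0=1
L[4]='k': occ=0, LF[4]=C('k')+0=5+0=5
L[5]='k': occ=1, LF[5]=C('k')+1=5+1=6
L[6]='j': occ=0, LF[6]=C('j')+0=3+0=3
L[7]='$': occ=0, LF[7]=C('$')+0=0+0=0
L[8]='k': occ=2, LF[8]=C('k')+2=5+2=7
L[9]='j': occ=1, LF[9]=C('j')+1=3+1=4

Answer: 9 2 8 1 5 6 3 0 7 4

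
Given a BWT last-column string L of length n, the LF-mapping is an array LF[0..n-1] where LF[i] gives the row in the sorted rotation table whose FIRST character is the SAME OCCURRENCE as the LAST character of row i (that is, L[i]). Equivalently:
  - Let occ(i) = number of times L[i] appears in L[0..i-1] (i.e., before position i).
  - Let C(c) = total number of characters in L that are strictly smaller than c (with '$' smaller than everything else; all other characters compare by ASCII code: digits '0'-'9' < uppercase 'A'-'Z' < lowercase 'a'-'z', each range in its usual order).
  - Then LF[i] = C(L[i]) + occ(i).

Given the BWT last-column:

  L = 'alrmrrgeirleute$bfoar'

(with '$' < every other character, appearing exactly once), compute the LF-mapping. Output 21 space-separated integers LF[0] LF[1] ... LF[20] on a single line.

Char counts: '$':1, 'a':2, 'b':1, 'e':3, 'f':1, 'g':1, 'i':1, 'l':2, 'm':1, 'o':1, 'r':5, 't':1, 'u':1
C (first-col start): C('$')=0, C('a')=1, C('b')=3, C('e')=4, C('f')=7, C('g')=8, C('i')=9, C('l')=10, C('m')=12, C('o')=13, C('r')=14, C('t')=19, C('u')=20
L[0]='a': occ=0, LF[0]=C('a')+0=1+0=1
L[1]='l': occ=0, LF[1]=C('l')+0=10+0=10
L[2]='r': occ=0, LF[2]=C('r')+0=14+0=14
L[3]='m': occ=0, LF[3]=C('m')+0=12+0=12
L[4]='r': occ=1, LF[4]=C('r')+1=14+1=15
L[5]='r': occ=2, LF[5]=C('r')+2=14+2=16
L[6]='g': occ=0, LF[6]=C('g')+0=8+0=8
L[7]='e': occ=0, LF[7]=C('e')+0=4+0=4
L[8]='i': occ=0, LF[8]=C('i')+0=9+0=9
L[9]='r': occ=3, LF[9]=C('r')+3=14+3=17
L[10]='l': occ=1, LF[10]=C('l')+1=10+1=11
L[11]='e': occ=1, LF[11]=C('e')+1=4+1=5
L[12]='u': occ=0, LF[12]=C('u')+0=20+0=20
L[13]='t': occ=0, LF[13]=C('t')+0=19+0=19
L[14]='e': occ=2, LF[14]=C('e')+2=4+2=6
L[15]='$': occ=0, LF[15]=C('$')+0=0+0=0
L[16]='b': occ=0, LF[16]=C('b')+0=3+0=3
L[17]='f': occ=0, LF[17]=C('f')+0=7+0=7
L[18]='o': occ=0, LF[18]=C('o')+0=13+0=13
L[19]='a': occ=1, LF[19]=C('a')+1=1+1=2
L[20]='r': occ=4, LF[20]=C('r')+4=14+4=18

Answer: 1 10 14 12 15 16 8 4 9 17 11 5 20 19 6 0 3 7 13 2 18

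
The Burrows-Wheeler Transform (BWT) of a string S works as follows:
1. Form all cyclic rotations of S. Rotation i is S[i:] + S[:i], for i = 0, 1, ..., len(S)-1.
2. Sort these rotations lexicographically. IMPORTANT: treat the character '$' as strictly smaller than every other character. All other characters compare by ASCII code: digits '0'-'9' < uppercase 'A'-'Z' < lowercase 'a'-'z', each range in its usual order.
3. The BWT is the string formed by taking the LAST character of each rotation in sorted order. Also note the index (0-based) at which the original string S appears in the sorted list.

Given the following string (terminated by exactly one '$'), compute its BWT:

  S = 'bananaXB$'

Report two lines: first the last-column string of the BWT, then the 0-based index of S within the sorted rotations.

All 9 rotations (rotation i = S[i:]+S[:i]):
  rot[0] = bananaXB$
  rot[1] = ananaXB$b
  rot[2] = nanaXB$ba
  rot[3] = anaXB$ban
  rot[4] = naXB$bana
  rot[5] = aXB$banan
  rot[6] = XB$banana
  rot[7] = B$bananaX
  rot[8] = $bananaXB
Sorted (with $ < everything):
  sorted[0] = $bananaXB  (last char: 'B')
  sorted[1] = B$bananaX  (last char: 'X')
  sorted[2] = XB$banana  (last char: 'a')
  sorted[3] = aXB$banan  (last char: 'n')
  sorted[4] = anaXB$ban  (last char: 'n')
  sorted[5] = ananaXB$b  (last char: 'b')
  sorted[6] = bananaXB$  (last char: '$')
  sorted[7] = naXB$bana  (last char: 'a')
  sorted[8] = nanaXB$ba  (last char: 'a')
Last column: BXannb$aa
Original string S is at sorted index 6

Answer: BXannb$aa
6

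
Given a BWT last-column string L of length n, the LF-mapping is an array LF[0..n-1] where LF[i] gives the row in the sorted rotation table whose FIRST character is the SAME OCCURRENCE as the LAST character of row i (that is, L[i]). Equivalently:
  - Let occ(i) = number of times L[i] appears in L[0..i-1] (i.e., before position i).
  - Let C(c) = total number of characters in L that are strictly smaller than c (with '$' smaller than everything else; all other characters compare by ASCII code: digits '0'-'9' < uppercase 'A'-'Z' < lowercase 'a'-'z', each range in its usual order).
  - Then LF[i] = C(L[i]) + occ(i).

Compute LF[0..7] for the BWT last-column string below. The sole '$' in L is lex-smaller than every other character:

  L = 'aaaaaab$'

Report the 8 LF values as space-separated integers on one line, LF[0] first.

Answer: 1 2 3 4 5 6 7 0

Derivation:
Char counts: '$':1, 'a':6, 'b':1
C (first-col start): C('$')=0, C('a')=1, C('b')=7
L[0]='a': occ=0, LF[0]=C('a')+0=1+0=1
L[1]='a': occ=1, LF[1]=C('a')+1=1+1=2
L[2]='a': occ=2, LF[2]=C('a')+2=1+2=3
L[3]='a': occ=3, LF[3]=C('a')+3=1+3=4
L[4]='a': occ=4, LF[4]=C('a')+4=1+4=5
L[5]='a': occ=5, LF[5]=C('a')+5=1+5=6
L[6]='b': occ=0, LF[6]=C('b')+0=7+0=7
L[7]='$': occ=0, LF[7]=C('$')+0=0+0=0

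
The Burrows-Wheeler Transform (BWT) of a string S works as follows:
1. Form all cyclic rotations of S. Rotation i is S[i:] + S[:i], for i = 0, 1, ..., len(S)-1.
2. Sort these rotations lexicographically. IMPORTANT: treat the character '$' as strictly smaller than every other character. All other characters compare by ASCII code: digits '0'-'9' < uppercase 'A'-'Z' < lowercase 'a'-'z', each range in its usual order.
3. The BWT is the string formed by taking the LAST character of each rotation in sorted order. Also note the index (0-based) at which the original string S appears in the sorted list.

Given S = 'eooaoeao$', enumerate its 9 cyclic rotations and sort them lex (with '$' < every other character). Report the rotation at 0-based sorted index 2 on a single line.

Answer: aoeao$eoo

Derivation:
All 9 rotations (rotation i = S[i:]+S[:i]):
  rot[0] = eooaoeao$
  rot[1] = ooaoeao$e
  rot[2] = oaoeao$eo
  rot[3] = aoeao$eoo
  rot[4] = oeao$eooa
  rot[5] = eao$eooao
  rot[6] = ao$eooaoe
  rot[7] = o$eooaoea
  rot[8] = $eooaoeao
Sorted (with $ < everything):
  sorted[0] = $eooaoeao
  sorted[1] = ao$eooaoe
  sorted[2] = aoeao$eoo
  sorted[3] = eao$eooao
  sorted[4] = eooaoeao$
  sorted[5] = o$eooaoea
  sorted[6] = oaoeao$eo
  sorted[7] = oeao$eooa
  sorted[8] = ooaoeao$e
sorted[2] = aoeao$eoo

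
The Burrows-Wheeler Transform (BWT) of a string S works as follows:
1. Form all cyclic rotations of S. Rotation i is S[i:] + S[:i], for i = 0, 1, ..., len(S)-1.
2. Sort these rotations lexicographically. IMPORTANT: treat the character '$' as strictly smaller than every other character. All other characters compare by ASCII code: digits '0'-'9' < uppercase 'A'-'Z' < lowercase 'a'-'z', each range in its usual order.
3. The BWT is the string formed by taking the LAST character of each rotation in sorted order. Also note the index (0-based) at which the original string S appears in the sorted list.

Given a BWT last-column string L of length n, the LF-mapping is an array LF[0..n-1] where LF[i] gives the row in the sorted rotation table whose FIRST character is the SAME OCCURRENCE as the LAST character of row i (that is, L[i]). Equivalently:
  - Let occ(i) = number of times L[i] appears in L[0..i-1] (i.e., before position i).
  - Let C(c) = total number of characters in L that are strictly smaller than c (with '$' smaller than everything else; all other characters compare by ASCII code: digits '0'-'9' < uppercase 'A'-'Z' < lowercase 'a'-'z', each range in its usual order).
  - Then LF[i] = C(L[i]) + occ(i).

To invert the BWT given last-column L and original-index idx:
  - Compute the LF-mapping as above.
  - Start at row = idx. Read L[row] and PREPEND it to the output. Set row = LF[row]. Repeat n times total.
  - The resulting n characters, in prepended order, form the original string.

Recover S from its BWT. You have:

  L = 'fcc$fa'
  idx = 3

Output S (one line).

LF mapping: 4 2 3 0 5 1
Walk LF starting at row 3, prepending L[row]:
  step 1: row=3, L[3]='$', prepend. Next row=LF[3]=0
  step 2: row=0, L[0]='f', prepend. Next row=LF[0]=4
  step 3: row=4, L[4]='f', prepend. Next row=LF[4]=5
  step 4: row=5, L[5]='a', prepend. Next row=LF[5]=1
  step 5: row=1, L[1]='c', prepend. Next row=LF[1]=2
  step 6: row=2, L[2]='c', prepend. Next row=LF[2]=3
Reversed output: ccaff$

Answer: ccaff$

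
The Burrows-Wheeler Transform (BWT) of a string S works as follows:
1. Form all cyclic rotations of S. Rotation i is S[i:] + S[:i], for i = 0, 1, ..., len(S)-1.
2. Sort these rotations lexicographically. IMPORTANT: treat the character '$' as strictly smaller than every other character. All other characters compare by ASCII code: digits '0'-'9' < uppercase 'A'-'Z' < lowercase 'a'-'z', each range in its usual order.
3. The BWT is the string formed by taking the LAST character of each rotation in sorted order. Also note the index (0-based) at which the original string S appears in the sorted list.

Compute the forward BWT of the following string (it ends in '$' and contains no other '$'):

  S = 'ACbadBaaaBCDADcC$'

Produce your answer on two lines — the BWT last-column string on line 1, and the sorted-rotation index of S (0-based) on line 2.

Answer: C$DadcBACAaaBbCDa
1

Derivation:
All 17 rotations (rotation i = S[i:]+S[:i]):
  rot[0] = ACbadBaaaBCDADcC$
  rot[1] = CbadBaaaBCDADcC$A
  rot[2] = badBaaaBCDADcC$AC
  rot[3] = adBaaaBCDADcC$ACb
  rot[4] = dBaaaBCDADcC$ACba
  rot[5] = BaaaBCDADcC$ACbad
  rot[6] = aaaBCDADcC$ACbadB
  rot[7] = aaBCDADcC$ACbadBa
  rot[8] = aBCDADcC$ACbadBaa
  rot[9] = BCDADcC$ACbadBaaa
  rot[10] = CDADcC$ACbadBaaaB
  rot[11] = DADcC$ACbadBaaaBC
  rot[12] = ADcC$ACbadBaaaBCD
  rot[13] = DcC$ACbadBaaaBCDA
  rot[14] = cC$ACbadBaaaBCDAD
  rot[15] = C$ACbadBaaaBCDADc
  rot[16] = $ACbadBaaaBCDADcC
Sorted (with $ < everything):
  sorted[0] = $ACbadBaaaBCDADcC  (last char: 'C')
  sorted[1] = ACbadBaaaBCDADcC$  (last char: '$')
  sorted[2] = ADcC$ACbadBaaaBCD  (last char: 'D')
  sorted[3] = BCDADcC$ACbadBaaa  (last char: 'a')
  sorted[4] = BaaaBCDADcC$ACbad  (last char: 'd')
  sorted[5] = C$ACbadBaaaBCDADc  (last char: 'c')
  sorted[6] = CDADcC$ACbadBaaaB  (last char: 'B')
  sorted[7] = CbadBaaaBCDADcC$A  (last char: 'A')
  sorted[8] = DADcC$ACbadBaaaBC  (last char: 'C')
  sorted[9] = DcC$ACbadBaaaBCDA  (last char: 'A')
  sorted[10] = aBCDADcC$ACbadBaa  (last char: 'a')
  sorted[11] = aaBCDADcC$ACbadBa  (last char: 'a')
  sorted[12] = aaaBCDADcC$ACbadB  (last char: 'B')
  sorted[13] = adBaaaBCDADcC$ACb  (last char: 'b')
  sorted[14] = badBaaaBCDADcC$AC  (last char: 'C')
  sorted[15] = cC$ACbadBaaaBCDAD  (last char: 'D')
  sorted[16] = dBaaaBCDADcC$ACba  (last char: 'a')
Last column: C$DadcBACAaaBbCDa
Original string S is at sorted index 1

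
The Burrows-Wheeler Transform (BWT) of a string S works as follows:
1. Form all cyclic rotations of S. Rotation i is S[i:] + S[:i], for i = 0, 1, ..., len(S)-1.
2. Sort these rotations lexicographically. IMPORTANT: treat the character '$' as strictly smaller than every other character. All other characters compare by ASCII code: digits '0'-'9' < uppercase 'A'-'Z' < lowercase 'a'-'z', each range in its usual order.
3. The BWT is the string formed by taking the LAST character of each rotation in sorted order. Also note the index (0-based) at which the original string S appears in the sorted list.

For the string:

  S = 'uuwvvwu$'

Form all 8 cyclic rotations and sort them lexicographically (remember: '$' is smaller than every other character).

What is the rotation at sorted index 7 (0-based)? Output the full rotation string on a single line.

Answer: wvvwu$uu

Derivation:
All 8 rotations (rotation i = S[i:]+S[:i]):
  rot[0] = uuwvvwu$
  rot[1] = uwvvwu$u
  rot[2] = wvvwu$uu
  rot[3] = vvwu$uuw
  rot[4] = vwu$uuwv
  rot[5] = wu$uuwvv
  rot[6] = u$uuwvvw
  rot[7] = $uuwvvwu
Sorted (with $ < everything):
  sorted[0] = $uuwvvwu
  sorted[1] = u$uuwvvw
  sorted[2] = uuwvvwu$
  sorted[3] = uwvvwu$u
  sorted[4] = vvwu$uuw
  sorted[5] = vwu$uuwv
  sorted[6] = wu$uuwvv
  sorted[7] = wvvwu$uu
sorted[7] = wvvwu$uu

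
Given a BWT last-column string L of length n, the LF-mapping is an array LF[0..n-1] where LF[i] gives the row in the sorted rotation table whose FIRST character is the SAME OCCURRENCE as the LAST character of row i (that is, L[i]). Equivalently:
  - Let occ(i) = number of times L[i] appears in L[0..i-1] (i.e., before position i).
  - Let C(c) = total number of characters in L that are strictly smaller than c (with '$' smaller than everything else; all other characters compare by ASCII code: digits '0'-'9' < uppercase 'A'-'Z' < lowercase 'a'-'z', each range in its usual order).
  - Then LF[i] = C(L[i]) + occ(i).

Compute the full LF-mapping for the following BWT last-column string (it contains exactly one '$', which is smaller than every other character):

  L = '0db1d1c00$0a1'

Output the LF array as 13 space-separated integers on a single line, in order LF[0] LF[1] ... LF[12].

Answer: 1 11 9 5 12 6 10 2 3 0 4 8 7

Derivation:
Char counts: '$':1, '0':4, '1':3, 'a':1, 'b':1, 'c':1, 'd':2
C (first-col start): C('$')=0, C('0')=1, C('1')=5, C('a')=8, C('b')=9, C('c')=10, C('d')=11
L[0]='0': occ=0, LF[0]=C('0')+0=1+0=1
L[1]='d': occ=0, LF[1]=C('d')+0=11+0=11
L[2]='b': occ=0, LF[2]=C('b')+0=9+0=9
L[3]='1': occ=0, LF[3]=C('1')+0=5+0=5
L[4]='d': occ=1, LF[4]=C('d')+1=11+1=12
L[5]='1': occ=1, LF[5]=C('1')+1=5+1=6
L[6]='c': occ=0, LF[6]=C('c')+0=10+0=10
L[7]='0': occ=1, LF[7]=C('0')+1=1+1=2
L[8]='0': occ=2, LF[8]=C('0')+2=1+2=3
L[9]='$': occ=0, LF[9]=C('$')+0=0+0=0
L[10]='0': occ=3, LF[10]=C('0')+3=1+3=4
L[11]='a': occ=0, LF[11]=C('a')+0=8+0=8
L[12]='1': occ=2, LF[12]=C('1')+2=5+2=7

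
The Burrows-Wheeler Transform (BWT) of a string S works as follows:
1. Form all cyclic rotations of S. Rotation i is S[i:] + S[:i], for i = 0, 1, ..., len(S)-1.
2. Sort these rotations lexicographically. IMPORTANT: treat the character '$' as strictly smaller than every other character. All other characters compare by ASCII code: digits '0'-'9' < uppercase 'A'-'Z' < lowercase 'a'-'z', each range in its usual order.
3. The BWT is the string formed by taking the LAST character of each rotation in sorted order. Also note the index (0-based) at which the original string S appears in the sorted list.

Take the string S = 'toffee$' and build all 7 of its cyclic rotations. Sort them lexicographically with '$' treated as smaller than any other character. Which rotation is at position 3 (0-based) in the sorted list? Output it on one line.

All 7 rotations (rotation i = S[i:]+S[:i]):
  rot[0] = toffee$
  rot[1] = offee$t
  rot[2] = ffee$to
  rot[3] = fee$tof
  rot[4] = ee$toff
  rot[5] = e$toffe
  rot[6] = $toffee
Sorted (with $ < everything):
  sorted[0] = $toffee
  sorted[1] = e$toffe
  sorted[2] = ee$toff
  sorted[3] = fee$tof
  sorted[4] = ffee$to
  sorted[5] = offee$t
  sorted[6] = toffee$
sorted[3] = fee$tof

Answer: fee$tof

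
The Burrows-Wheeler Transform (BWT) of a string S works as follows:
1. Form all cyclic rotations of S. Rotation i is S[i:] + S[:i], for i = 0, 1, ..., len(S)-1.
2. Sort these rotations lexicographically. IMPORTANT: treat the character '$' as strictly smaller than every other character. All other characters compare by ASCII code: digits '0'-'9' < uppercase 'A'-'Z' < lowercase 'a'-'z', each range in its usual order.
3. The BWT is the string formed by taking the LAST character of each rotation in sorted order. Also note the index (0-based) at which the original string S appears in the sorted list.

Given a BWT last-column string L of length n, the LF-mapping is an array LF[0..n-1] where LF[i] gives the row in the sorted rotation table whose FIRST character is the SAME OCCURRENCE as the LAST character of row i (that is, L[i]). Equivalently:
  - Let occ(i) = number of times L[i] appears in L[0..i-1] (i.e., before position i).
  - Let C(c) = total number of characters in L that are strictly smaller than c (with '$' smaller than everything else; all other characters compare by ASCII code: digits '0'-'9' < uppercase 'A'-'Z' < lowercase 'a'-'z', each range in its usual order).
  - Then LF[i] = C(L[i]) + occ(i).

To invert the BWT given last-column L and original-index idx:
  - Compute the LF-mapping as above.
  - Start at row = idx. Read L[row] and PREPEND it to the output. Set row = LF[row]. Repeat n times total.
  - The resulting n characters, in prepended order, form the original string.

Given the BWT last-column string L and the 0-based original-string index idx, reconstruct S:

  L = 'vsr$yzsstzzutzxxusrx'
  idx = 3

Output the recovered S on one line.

Answer: srrzuzsttxxzxysszuv$

Derivation:
LF mapping: 11 3 1 0 15 16 4 5 7 17 18 9 8 19 12 13 10 6 2 14
Walk LF starting at row 3, prepending L[row]:
  step 1: row=3, L[3]='$', prepend. Next row=LF[3]=0
  step 2: row=0, L[0]='v', prepend. Next row=LF[0]=11
  step 3: row=11, L[11]='u', prepend. Next row=LF[11]=9
  step 4: row=9, L[9]='z', prepend. Next row=LF[9]=17
  step 5: row=17, L[17]='s', prepend. Next row=LF[17]=6
  step 6: row=6, L[6]='s', prepend. Next row=LF[6]=4
  step 7: row=4, L[4]='y', prepend. Next row=LF[4]=15
  step 8: row=15, L[15]='x', prepend. Next row=LF[15]=13
  step 9: row=13, L[13]='z', prepend. Next row=LF[13]=19
  step 10: row=19, L[19]='x', prepend. Next row=LF[19]=14
  step 11: row=14, L[14]='x', prepend. Next row=LF[14]=12
  step 12: row=12, L[12]='t', prepend. Next row=LF[12]=8
  step 13: row=8, L[8]='t', prepend. Next row=LF[8]=7
  step 14: row=7, L[7]='s', prepend. Next row=LF[7]=5
  step 15: row=5, L[5]='z', prepend. Next row=LF[5]=16
  step 16: row=16, L[16]='u', prepend. Next row=LF[16]=10
  step 17: row=10, L[10]='z', prepend. Next row=LF[10]=18
  step 18: row=18, L[18]='r', prepend. Next row=LF[18]=2
  step 19: row=2, L[2]='r', prepend. Next row=LF[2]=1
  step 20: row=1, L[1]='s', prepend. Next row=LF[1]=3
Reversed output: srrzuzsttxxzxysszuv$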